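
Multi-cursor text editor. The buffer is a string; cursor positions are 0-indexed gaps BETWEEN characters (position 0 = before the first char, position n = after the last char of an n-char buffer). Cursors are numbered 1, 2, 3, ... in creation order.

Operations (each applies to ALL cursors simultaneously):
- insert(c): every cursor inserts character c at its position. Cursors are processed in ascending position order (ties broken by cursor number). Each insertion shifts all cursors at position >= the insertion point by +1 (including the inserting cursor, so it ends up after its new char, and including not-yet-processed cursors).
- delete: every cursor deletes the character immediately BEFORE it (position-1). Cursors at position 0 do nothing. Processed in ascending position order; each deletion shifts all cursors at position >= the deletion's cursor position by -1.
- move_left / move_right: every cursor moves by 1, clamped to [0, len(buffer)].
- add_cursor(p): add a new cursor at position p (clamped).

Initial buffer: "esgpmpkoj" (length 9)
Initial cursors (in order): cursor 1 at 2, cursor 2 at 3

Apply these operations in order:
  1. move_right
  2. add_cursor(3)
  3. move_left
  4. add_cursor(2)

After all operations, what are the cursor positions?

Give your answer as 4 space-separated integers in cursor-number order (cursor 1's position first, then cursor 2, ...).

After op 1 (move_right): buffer="esgpmpkoj" (len 9), cursors c1@3 c2@4, authorship .........
After op 2 (add_cursor(3)): buffer="esgpmpkoj" (len 9), cursors c1@3 c3@3 c2@4, authorship .........
After op 3 (move_left): buffer="esgpmpkoj" (len 9), cursors c1@2 c3@2 c2@3, authorship .........
After op 4 (add_cursor(2)): buffer="esgpmpkoj" (len 9), cursors c1@2 c3@2 c4@2 c2@3, authorship .........

Answer: 2 3 2 2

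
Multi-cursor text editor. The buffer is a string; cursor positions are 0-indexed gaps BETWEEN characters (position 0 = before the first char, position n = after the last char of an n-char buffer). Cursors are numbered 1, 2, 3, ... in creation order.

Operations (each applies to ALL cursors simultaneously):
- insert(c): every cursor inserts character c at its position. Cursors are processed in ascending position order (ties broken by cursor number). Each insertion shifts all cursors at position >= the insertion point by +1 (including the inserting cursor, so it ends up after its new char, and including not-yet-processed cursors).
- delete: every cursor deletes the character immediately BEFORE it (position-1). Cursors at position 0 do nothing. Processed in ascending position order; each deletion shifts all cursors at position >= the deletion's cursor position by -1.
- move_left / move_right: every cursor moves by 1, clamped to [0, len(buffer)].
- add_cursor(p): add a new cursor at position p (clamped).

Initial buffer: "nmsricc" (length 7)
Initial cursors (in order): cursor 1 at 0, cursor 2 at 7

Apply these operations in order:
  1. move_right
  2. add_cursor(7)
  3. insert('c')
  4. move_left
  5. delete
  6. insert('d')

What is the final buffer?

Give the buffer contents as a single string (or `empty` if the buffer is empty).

After op 1 (move_right): buffer="nmsricc" (len 7), cursors c1@1 c2@7, authorship .......
After op 2 (add_cursor(7)): buffer="nmsricc" (len 7), cursors c1@1 c2@7 c3@7, authorship .......
After op 3 (insert('c')): buffer="ncmsricccc" (len 10), cursors c1@2 c2@10 c3@10, authorship .1......23
After op 4 (move_left): buffer="ncmsricccc" (len 10), cursors c1@1 c2@9 c3@9, authorship .1......23
After op 5 (delete): buffer="cmsricc" (len 7), cursors c1@0 c2@6 c3@6, authorship 1.....3
After op 6 (insert('d')): buffer="dcmsricddc" (len 10), cursors c1@1 c2@9 c3@9, authorship 11.....233

Answer: dcmsricddc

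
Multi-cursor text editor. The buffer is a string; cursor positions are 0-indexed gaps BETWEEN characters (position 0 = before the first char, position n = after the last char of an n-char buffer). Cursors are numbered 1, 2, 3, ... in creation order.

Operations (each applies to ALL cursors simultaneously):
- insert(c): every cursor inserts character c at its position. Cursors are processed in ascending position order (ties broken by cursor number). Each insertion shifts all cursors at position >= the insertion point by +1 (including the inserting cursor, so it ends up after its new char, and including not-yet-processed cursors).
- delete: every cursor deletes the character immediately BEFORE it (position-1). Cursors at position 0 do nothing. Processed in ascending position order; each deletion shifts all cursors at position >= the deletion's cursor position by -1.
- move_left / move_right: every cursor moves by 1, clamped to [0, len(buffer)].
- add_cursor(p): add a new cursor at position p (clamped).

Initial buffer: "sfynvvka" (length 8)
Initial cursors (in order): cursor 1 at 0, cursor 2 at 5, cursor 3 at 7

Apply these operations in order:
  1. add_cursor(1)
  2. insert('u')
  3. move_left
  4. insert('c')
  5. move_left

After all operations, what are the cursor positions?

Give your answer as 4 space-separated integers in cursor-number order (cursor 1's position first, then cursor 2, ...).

After op 1 (add_cursor(1)): buffer="sfynvvka" (len 8), cursors c1@0 c4@1 c2@5 c3@7, authorship ........
After op 2 (insert('u')): buffer="usufynvuvkua" (len 12), cursors c1@1 c4@3 c2@8 c3@11, authorship 1.4....2..3.
After op 3 (move_left): buffer="usufynvuvkua" (len 12), cursors c1@0 c4@2 c2@7 c3@10, authorship 1.4....2..3.
After op 4 (insert('c')): buffer="cuscufynvcuvkcua" (len 16), cursors c1@1 c4@4 c2@10 c3@14, authorship 11.44....22..33.
After op 5 (move_left): buffer="cuscufynvcuvkcua" (len 16), cursors c1@0 c4@3 c2@9 c3@13, authorship 11.44....22..33.

Answer: 0 9 13 3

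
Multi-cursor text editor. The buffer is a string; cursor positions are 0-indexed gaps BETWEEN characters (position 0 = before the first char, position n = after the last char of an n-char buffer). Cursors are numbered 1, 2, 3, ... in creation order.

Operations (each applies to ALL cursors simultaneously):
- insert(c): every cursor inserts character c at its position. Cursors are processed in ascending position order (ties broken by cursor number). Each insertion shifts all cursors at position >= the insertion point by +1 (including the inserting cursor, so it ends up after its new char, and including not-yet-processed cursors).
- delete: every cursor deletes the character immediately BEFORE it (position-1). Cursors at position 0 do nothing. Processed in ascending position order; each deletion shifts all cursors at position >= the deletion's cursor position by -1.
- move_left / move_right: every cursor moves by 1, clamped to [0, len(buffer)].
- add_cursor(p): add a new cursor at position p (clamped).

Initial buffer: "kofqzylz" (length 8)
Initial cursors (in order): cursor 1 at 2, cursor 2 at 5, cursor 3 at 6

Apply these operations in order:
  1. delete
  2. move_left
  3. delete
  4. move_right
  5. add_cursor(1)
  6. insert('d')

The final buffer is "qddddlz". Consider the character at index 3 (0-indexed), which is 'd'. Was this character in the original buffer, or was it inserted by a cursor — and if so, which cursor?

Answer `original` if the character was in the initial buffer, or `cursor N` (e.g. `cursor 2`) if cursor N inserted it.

After op 1 (delete): buffer="kfqlz" (len 5), cursors c1@1 c2@3 c3@3, authorship .....
After op 2 (move_left): buffer="kfqlz" (len 5), cursors c1@0 c2@2 c3@2, authorship .....
After op 3 (delete): buffer="qlz" (len 3), cursors c1@0 c2@0 c3@0, authorship ...
After op 4 (move_right): buffer="qlz" (len 3), cursors c1@1 c2@1 c3@1, authorship ...
After op 5 (add_cursor(1)): buffer="qlz" (len 3), cursors c1@1 c2@1 c3@1 c4@1, authorship ...
After op 6 (insert('d')): buffer="qddddlz" (len 7), cursors c1@5 c2@5 c3@5 c4@5, authorship .1234..
Authorship (.=original, N=cursor N): . 1 2 3 4 . .
Index 3: author = 3

Answer: cursor 3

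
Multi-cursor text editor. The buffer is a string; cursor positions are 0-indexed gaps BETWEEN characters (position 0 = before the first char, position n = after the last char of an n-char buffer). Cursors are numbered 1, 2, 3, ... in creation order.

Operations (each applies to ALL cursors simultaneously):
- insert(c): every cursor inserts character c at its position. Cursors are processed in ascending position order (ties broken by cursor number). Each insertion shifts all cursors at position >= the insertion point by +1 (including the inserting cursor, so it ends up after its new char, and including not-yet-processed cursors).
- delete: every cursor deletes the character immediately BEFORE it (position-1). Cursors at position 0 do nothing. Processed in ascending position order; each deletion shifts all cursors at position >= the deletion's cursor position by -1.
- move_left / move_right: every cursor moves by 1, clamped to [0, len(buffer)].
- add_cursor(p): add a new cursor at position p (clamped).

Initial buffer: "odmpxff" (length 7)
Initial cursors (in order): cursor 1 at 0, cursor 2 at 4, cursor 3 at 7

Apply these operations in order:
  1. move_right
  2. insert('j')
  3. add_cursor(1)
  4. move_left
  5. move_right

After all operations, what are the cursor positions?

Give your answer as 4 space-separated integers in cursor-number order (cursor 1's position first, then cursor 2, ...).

Answer: 2 7 10 1

Derivation:
After op 1 (move_right): buffer="odmpxff" (len 7), cursors c1@1 c2@5 c3@7, authorship .......
After op 2 (insert('j')): buffer="ojdmpxjffj" (len 10), cursors c1@2 c2@7 c3@10, authorship .1....2..3
After op 3 (add_cursor(1)): buffer="ojdmpxjffj" (len 10), cursors c4@1 c1@2 c2@7 c3@10, authorship .1....2..3
After op 4 (move_left): buffer="ojdmpxjffj" (len 10), cursors c4@0 c1@1 c2@6 c3@9, authorship .1....2..3
After op 5 (move_right): buffer="ojdmpxjffj" (len 10), cursors c4@1 c1@2 c2@7 c3@10, authorship .1....2..3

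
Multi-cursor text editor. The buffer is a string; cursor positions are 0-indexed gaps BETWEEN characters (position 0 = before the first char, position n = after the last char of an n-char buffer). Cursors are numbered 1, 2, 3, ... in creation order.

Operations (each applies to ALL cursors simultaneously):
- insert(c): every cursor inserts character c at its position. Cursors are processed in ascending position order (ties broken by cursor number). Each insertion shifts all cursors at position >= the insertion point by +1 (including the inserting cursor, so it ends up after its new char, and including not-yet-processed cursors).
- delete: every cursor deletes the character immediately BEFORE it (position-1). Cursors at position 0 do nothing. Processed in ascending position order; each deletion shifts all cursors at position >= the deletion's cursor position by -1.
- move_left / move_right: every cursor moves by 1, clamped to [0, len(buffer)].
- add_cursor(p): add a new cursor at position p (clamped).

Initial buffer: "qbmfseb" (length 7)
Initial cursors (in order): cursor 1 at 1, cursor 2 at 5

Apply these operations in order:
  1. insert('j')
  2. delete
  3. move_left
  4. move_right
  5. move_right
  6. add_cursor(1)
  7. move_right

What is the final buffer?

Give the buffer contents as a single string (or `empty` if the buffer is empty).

Answer: qbmfseb

Derivation:
After op 1 (insert('j')): buffer="qjbmfsjeb" (len 9), cursors c1@2 c2@7, authorship .1....2..
After op 2 (delete): buffer="qbmfseb" (len 7), cursors c1@1 c2@5, authorship .......
After op 3 (move_left): buffer="qbmfseb" (len 7), cursors c1@0 c2@4, authorship .......
After op 4 (move_right): buffer="qbmfseb" (len 7), cursors c1@1 c2@5, authorship .......
After op 5 (move_right): buffer="qbmfseb" (len 7), cursors c1@2 c2@6, authorship .......
After op 6 (add_cursor(1)): buffer="qbmfseb" (len 7), cursors c3@1 c1@2 c2@6, authorship .......
After op 7 (move_right): buffer="qbmfseb" (len 7), cursors c3@2 c1@3 c2@7, authorship .......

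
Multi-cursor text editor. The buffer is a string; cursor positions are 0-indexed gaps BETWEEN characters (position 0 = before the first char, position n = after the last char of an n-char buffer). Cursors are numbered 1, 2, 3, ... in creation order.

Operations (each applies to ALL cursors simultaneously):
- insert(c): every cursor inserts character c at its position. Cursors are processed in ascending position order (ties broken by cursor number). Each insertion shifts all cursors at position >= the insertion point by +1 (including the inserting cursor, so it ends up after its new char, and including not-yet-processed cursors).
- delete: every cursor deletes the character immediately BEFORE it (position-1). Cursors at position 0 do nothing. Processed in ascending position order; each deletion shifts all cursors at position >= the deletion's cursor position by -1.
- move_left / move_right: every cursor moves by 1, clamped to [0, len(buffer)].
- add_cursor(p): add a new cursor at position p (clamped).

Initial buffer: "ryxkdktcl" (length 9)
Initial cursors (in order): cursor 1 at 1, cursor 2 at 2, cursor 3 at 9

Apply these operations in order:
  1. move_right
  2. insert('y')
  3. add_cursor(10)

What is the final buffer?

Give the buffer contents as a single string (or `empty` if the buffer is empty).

After op 1 (move_right): buffer="ryxkdktcl" (len 9), cursors c1@2 c2@3 c3@9, authorship .........
After op 2 (insert('y')): buffer="ryyxykdktcly" (len 12), cursors c1@3 c2@5 c3@12, authorship ..1.2......3
After op 3 (add_cursor(10)): buffer="ryyxykdktcly" (len 12), cursors c1@3 c2@5 c4@10 c3@12, authorship ..1.2......3

Answer: ryyxykdktcly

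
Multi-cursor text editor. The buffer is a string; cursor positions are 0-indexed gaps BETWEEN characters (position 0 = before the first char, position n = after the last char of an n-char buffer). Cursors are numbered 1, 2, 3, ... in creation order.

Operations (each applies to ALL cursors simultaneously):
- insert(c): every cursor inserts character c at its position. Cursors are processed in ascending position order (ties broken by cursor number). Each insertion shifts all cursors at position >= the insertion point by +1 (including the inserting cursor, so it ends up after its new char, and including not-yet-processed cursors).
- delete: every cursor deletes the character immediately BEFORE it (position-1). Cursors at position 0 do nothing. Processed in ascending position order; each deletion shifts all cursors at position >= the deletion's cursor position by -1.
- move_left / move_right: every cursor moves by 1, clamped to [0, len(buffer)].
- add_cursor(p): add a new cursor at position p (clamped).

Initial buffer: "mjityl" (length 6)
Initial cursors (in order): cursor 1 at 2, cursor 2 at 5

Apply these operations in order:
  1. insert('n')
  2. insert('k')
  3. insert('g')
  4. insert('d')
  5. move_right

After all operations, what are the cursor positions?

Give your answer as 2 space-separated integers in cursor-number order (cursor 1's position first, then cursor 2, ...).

After op 1 (insert('n')): buffer="mjnitynl" (len 8), cursors c1@3 c2@7, authorship ..1...2.
After op 2 (insert('k')): buffer="mjnkitynkl" (len 10), cursors c1@4 c2@9, authorship ..11...22.
After op 3 (insert('g')): buffer="mjnkgitynkgl" (len 12), cursors c1@5 c2@11, authorship ..111...222.
After op 4 (insert('d')): buffer="mjnkgditynkgdl" (len 14), cursors c1@6 c2@13, authorship ..1111...2222.
After op 5 (move_right): buffer="mjnkgditynkgdl" (len 14), cursors c1@7 c2@14, authorship ..1111...2222.

Answer: 7 14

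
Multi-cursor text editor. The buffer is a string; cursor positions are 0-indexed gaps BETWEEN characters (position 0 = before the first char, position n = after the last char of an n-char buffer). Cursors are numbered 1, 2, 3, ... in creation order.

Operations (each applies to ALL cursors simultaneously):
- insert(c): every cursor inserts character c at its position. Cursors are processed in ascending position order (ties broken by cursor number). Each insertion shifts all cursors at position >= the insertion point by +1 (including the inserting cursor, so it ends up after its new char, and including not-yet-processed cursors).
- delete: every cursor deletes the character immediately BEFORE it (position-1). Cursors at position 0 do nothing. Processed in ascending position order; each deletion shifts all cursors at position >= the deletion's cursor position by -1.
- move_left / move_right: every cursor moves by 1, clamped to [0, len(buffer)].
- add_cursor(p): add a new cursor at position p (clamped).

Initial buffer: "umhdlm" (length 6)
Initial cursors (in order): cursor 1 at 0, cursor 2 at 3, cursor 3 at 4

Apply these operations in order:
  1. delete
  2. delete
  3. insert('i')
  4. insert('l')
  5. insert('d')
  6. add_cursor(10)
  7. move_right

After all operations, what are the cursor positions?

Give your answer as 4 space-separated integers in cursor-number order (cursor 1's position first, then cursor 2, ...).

After op 1 (delete): buffer="umlm" (len 4), cursors c1@0 c2@2 c3@2, authorship ....
After op 2 (delete): buffer="lm" (len 2), cursors c1@0 c2@0 c3@0, authorship ..
After op 3 (insert('i')): buffer="iiilm" (len 5), cursors c1@3 c2@3 c3@3, authorship 123..
After op 4 (insert('l')): buffer="iiillllm" (len 8), cursors c1@6 c2@6 c3@6, authorship 123123..
After op 5 (insert('d')): buffer="iiillldddlm" (len 11), cursors c1@9 c2@9 c3@9, authorship 123123123..
After op 6 (add_cursor(10)): buffer="iiillldddlm" (len 11), cursors c1@9 c2@9 c3@9 c4@10, authorship 123123123..
After op 7 (move_right): buffer="iiillldddlm" (len 11), cursors c1@10 c2@10 c3@10 c4@11, authorship 123123123..

Answer: 10 10 10 11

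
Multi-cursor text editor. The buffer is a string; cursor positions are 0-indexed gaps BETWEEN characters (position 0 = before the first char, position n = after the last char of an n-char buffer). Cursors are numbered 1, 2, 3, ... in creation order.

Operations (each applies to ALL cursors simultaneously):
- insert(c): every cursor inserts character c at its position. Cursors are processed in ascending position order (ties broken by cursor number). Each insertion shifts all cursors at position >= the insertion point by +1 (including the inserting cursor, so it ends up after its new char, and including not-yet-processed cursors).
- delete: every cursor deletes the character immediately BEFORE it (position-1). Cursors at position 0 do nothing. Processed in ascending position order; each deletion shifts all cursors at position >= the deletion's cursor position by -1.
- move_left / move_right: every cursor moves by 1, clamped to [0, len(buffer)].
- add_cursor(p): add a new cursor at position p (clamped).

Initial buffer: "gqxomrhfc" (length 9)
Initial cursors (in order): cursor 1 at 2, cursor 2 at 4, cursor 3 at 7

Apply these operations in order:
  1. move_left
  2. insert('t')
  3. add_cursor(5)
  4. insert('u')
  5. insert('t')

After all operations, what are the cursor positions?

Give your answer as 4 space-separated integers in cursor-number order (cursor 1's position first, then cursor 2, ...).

Answer: 4 11 17 11

Derivation:
After op 1 (move_left): buffer="gqxomrhfc" (len 9), cursors c1@1 c2@3 c3@6, authorship .........
After op 2 (insert('t')): buffer="gtqxtomrthfc" (len 12), cursors c1@2 c2@5 c3@9, authorship .1..2...3...
After op 3 (add_cursor(5)): buffer="gtqxtomrthfc" (len 12), cursors c1@2 c2@5 c4@5 c3@9, authorship .1..2...3...
After op 4 (insert('u')): buffer="gtuqxtuuomrtuhfc" (len 16), cursors c1@3 c2@8 c4@8 c3@13, authorship .11..224...33...
After op 5 (insert('t')): buffer="gtutqxtuuttomrtuthfc" (len 20), cursors c1@4 c2@11 c4@11 c3@17, authorship .111..22424...333...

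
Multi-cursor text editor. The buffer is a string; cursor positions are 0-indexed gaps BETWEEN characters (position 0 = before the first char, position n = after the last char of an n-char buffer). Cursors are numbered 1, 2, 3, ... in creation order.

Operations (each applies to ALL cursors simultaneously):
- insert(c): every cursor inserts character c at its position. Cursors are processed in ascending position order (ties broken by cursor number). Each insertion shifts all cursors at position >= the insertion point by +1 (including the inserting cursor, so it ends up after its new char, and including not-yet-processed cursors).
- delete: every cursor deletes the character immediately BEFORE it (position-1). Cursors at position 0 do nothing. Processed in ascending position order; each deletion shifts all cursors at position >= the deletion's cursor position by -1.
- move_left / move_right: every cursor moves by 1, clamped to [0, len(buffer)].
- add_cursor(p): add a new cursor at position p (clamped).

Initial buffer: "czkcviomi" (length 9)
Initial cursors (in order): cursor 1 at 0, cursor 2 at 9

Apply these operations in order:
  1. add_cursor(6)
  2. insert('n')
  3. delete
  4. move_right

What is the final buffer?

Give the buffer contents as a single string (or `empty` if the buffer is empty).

After op 1 (add_cursor(6)): buffer="czkcviomi" (len 9), cursors c1@0 c3@6 c2@9, authorship .........
After op 2 (insert('n')): buffer="nczkcvinomin" (len 12), cursors c1@1 c3@8 c2@12, authorship 1......3...2
After op 3 (delete): buffer="czkcviomi" (len 9), cursors c1@0 c3@6 c2@9, authorship .........
After op 4 (move_right): buffer="czkcviomi" (len 9), cursors c1@1 c3@7 c2@9, authorship .........

Answer: czkcviomi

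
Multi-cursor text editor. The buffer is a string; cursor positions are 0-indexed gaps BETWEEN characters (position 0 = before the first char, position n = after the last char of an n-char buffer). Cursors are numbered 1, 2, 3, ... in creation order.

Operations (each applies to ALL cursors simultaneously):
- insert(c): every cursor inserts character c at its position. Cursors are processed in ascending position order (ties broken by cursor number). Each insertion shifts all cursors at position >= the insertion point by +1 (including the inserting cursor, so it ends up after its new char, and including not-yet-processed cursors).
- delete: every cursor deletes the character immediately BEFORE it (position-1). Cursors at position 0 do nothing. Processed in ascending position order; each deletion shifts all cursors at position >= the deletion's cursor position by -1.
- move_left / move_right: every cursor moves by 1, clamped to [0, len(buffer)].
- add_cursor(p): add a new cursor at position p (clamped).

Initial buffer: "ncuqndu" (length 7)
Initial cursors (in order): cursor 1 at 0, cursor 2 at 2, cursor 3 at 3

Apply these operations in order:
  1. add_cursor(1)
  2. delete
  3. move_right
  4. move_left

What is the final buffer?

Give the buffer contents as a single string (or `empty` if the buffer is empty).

Answer: qndu

Derivation:
After op 1 (add_cursor(1)): buffer="ncuqndu" (len 7), cursors c1@0 c4@1 c2@2 c3@3, authorship .......
After op 2 (delete): buffer="qndu" (len 4), cursors c1@0 c2@0 c3@0 c4@0, authorship ....
After op 3 (move_right): buffer="qndu" (len 4), cursors c1@1 c2@1 c3@1 c4@1, authorship ....
After op 4 (move_left): buffer="qndu" (len 4), cursors c1@0 c2@0 c3@0 c4@0, authorship ....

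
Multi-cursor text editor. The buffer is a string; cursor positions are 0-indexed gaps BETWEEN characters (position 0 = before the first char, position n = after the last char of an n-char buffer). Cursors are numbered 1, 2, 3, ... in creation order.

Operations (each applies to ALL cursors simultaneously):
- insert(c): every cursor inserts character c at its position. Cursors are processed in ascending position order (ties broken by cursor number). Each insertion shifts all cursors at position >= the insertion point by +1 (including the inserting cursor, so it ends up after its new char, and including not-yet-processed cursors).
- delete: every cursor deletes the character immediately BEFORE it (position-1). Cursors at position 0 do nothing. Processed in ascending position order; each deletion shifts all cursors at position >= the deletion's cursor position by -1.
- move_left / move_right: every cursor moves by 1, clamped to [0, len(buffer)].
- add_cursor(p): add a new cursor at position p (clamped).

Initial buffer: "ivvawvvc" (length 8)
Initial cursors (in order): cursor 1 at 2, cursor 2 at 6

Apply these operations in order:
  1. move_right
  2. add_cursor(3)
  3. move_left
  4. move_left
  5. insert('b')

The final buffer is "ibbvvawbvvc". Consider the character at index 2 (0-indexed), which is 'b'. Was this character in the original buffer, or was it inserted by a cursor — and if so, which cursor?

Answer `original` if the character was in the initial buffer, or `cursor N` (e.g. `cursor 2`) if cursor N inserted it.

Answer: cursor 3

Derivation:
After op 1 (move_right): buffer="ivvawvvc" (len 8), cursors c1@3 c2@7, authorship ........
After op 2 (add_cursor(3)): buffer="ivvawvvc" (len 8), cursors c1@3 c3@3 c2@7, authorship ........
After op 3 (move_left): buffer="ivvawvvc" (len 8), cursors c1@2 c3@2 c2@6, authorship ........
After op 4 (move_left): buffer="ivvawvvc" (len 8), cursors c1@1 c3@1 c2@5, authorship ........
After op 5 (insert('b')): buffer="ibbvvawbvvc" (len 11), cursors c1@3 c3@3 c2@8, authorship .13....2...
Authorship (.=original, N=cursor N): . 1 3 . . . . 2 . . .
Index 2: author = 3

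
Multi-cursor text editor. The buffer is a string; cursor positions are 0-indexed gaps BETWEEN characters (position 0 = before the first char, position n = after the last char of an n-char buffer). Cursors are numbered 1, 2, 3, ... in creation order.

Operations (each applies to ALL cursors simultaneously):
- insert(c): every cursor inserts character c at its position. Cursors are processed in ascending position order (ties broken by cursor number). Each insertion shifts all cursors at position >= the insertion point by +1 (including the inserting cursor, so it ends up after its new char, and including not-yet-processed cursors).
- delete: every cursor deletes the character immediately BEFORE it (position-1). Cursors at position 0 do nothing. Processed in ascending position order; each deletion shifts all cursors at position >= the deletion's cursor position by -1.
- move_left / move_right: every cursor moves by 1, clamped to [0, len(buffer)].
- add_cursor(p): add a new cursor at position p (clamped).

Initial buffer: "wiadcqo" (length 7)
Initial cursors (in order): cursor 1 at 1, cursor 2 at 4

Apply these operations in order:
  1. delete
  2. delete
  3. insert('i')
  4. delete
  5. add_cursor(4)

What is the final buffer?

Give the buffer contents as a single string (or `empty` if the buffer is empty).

Answer: icqo

Derivation:
After op 1 (delete): buffer="iacqo" (len 5), cursors c1@0 c2@2, authorship .....
After op 2 (delete): buffer="icqo" (len 4), cursors c1@0 c2@1, authorship ....
After op 3 (insert('i')): buffer="iiicqo" (len 6), cursors c1@1 c2@3, authorship 1.2...
After op 4 (delete): buffer="icqo" (len 4), cursors c1@0 c2@1, authorship ....
After op 5 (add_cursor(4)): buffer="icqo" (len 4), cursors c1@0 c2@1 c3@4, authorship ....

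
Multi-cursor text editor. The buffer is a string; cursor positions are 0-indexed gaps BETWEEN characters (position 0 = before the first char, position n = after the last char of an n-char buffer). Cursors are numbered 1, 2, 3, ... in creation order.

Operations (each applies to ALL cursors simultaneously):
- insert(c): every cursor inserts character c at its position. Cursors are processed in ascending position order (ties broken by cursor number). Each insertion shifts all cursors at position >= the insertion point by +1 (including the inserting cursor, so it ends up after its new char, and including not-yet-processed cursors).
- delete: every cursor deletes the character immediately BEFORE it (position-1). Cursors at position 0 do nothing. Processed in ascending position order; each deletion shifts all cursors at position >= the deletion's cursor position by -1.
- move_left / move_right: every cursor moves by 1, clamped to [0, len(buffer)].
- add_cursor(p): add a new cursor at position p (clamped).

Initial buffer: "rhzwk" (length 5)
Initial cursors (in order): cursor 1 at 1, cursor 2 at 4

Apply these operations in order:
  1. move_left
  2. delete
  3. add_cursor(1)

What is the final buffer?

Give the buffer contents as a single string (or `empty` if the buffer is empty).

Answer: rhwk

Derivation:
After op 1 (move_left): buffer="rhzwk" (len 5), cursors c1@0 c2@3, authorship .....
After op 2 (delete): buffer="rhwk" (len 4), cursors c1@0 c2@2, authorship ....
After op 3 (add_cursor(1)): buffer="rhwk" (len 4), cursors c1@0 c3@1 c2@2, authorship ....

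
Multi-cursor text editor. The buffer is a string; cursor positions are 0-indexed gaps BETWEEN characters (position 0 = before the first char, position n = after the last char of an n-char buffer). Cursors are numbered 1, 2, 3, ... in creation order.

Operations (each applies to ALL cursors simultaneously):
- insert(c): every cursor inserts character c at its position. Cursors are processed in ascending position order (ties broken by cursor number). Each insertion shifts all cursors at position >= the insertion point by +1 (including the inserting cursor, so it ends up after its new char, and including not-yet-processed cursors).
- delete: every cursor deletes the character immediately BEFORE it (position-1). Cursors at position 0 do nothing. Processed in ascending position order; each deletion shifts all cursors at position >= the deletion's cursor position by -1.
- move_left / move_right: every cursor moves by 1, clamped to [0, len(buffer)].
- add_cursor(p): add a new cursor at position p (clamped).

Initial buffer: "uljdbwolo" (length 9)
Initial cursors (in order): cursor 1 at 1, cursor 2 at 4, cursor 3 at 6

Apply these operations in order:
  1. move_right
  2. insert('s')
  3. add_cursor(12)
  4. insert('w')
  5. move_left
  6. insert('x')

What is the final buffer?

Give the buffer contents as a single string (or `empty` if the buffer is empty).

After op 1 (move_right): buffer="uljdbwolo" (len 9), cursors c1@2 c2@5 c3@7, authorship .........
After op 2 (insert('s')): buffer="ulsjdbswoslo" (len 12), cursors c1@3 c2@7 c3@10, authorship ..1...2..3..
After op 3 (add_cursor(12)): buffer="ulsjdbswoslo" (len 12), cursors c1@3 c2@7 c3@10 c4@12, authorship ..1...2..3..
After op 4 (insert('w')): buffer="ulswjdbswwoswlow" (len 16), cursors c1@4 c2@9 c3@13 c4@16, authorship ..11...22..33..4
After op 5 (move_left): buffer="ulswjdbswwoswlow" (len 16), cursors c1@3 c2@8 c3@12 c4@15, authorship ..11...22..33..4
After op 6 (insert('x')): buffer="ulsxwjdbsxwwosxwloxw" (len 20), cursors c1@4 c2@10 c3@15 c4@19, authorship ..111...222..333..44

Answer: ulsxwjdbsxwwosxwloxw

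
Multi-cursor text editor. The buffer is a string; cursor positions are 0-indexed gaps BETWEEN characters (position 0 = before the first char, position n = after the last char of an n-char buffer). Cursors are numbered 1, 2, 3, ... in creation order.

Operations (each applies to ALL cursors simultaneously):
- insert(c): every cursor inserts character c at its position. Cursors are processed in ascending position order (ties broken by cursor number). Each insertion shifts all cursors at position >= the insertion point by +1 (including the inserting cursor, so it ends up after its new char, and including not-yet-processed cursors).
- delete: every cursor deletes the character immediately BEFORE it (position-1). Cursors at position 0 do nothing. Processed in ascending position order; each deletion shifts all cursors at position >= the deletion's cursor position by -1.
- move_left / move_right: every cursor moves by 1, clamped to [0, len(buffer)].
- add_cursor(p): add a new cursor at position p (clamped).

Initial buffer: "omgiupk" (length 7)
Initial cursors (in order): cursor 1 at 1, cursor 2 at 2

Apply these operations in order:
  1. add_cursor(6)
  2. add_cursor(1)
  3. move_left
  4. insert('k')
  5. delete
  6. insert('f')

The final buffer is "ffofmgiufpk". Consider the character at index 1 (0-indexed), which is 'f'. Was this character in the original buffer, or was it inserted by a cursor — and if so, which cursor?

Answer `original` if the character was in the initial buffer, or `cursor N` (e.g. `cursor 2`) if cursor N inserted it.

Answer: cursor 4

Derivation:
After op 1 (add_cursor(6)): buffer="omgiupk" (len 7), cursors c1@1 c2@2 c3@6, authorship .......
After op 2 (add_cursor(1)): buffer="omgiupk" (len 7), cursors c1@1 c4@1 c2@2 c3@6, authorship .......
After op 3 (move_left): buffer="omgiupk" (len 7), cursors c1@0 c4@0 c2@1 c3@5, authorship .......
After op 4 (insert('k')): buffer="kkokmgiukpk" (len 11), cursors c1@2 c4@2 c2@4 c3@9, authorship 14.2....3..
After op 5 (delete): buffer="omgiupk" (len 7), cursors c1@0 c4@0 c2@1 c3@5, authorship .......
After op 6 (insert('f')): buffer="ffofmgiufpk" (len 11), cursors c1@2 c4@2 c2@4 c3@9, authorship 14.2....3..
Authorship (.=original, N=cursor N): 1 4 . 2 . . . . 3 . .
Index 1: author = 4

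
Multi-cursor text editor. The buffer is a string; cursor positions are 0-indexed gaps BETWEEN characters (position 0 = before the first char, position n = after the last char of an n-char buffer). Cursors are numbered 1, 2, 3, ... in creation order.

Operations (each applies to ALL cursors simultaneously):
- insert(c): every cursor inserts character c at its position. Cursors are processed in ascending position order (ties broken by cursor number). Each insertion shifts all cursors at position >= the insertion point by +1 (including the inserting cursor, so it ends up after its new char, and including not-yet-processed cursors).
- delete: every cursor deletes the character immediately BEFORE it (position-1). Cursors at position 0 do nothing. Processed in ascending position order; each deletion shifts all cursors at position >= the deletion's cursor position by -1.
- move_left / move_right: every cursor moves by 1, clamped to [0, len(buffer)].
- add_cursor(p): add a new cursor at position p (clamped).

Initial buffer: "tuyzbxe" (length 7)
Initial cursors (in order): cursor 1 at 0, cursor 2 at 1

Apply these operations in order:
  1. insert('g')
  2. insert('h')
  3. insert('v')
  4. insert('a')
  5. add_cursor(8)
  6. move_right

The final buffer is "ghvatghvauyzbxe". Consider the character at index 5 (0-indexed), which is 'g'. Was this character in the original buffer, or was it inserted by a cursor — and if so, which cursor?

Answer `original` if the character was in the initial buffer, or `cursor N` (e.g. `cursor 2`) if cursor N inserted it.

After op 1 (insert('g')): buffer="gtguyzbxe" (len 9), cursors c1@1 c2@3, authorship 1.2......
After op 2 (insert('h')): buffer="ghtghuyzbxe" (len 11), cursors c1@2 c2@5, authorship 11.22......
After op 3 (insert('v')): buffer="ghvtghvuyzbxe" (len 13), cursors c1@3 c2@7, authorship 111.222......
After op 4 (insert('a')): buffer="ghvatghvauyzbxe" (len 15), cursors c1@4 c2@9, authorship 1111.2222......
After op 5 (add_cursor(8)): buffer="ghvatghvauyzbxe" (len 15), cursors c1@4 c3@8 c2@9, authorship 1111.2222......
After op 6 (move_right): buffer="ghvatghvauyzbxe" (len 15), cursors c1@5 c3@9 c2@10, authorship 1111.2222......
Authorship (.=original, N=cursor N): 1 1 1 1 . 2 2 2 2 . . . . . .
Index 5: author = 2

Answer: cursor 2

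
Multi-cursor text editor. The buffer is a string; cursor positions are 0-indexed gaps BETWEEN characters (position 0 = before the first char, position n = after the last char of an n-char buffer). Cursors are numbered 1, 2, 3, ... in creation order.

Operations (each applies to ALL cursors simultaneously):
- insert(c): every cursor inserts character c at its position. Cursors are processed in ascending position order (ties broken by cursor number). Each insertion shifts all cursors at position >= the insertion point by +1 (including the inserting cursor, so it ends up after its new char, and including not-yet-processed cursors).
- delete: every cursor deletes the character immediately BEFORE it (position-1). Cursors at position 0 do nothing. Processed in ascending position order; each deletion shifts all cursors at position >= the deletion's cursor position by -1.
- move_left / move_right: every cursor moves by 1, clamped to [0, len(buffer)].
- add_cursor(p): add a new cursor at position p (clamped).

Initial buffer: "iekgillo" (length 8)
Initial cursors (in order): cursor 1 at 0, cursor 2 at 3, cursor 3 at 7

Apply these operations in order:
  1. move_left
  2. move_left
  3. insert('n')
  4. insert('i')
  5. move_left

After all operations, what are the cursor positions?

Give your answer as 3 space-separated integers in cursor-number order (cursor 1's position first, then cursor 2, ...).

Answer: 1 4 10

Derivation:
After op 1 (move_left): buffer="iekgillo" (len 8), cursors c1@0 c2@2 c3@6, authorship ........
After op 2 (move_left): buffer="iekgillo" (len 8), cursors c1@0 c2@1 c3@5, authorship ........
After op 3 (insert('n')): buffer="ninekginllo" (len 11), cursors c1@1 c2@3 c3@8, authorship 1.2....3...
After op 4 (insert('i')): buffer="niiniekginillo" (len 14), cursors c1@2 c2@5 c3@11, authorship 11.22....33...
After op 5 (move_left): buffer="niiniekginillo" (len 14), cursors c1@1 c2@4 c3@10, authorship 11.22....33...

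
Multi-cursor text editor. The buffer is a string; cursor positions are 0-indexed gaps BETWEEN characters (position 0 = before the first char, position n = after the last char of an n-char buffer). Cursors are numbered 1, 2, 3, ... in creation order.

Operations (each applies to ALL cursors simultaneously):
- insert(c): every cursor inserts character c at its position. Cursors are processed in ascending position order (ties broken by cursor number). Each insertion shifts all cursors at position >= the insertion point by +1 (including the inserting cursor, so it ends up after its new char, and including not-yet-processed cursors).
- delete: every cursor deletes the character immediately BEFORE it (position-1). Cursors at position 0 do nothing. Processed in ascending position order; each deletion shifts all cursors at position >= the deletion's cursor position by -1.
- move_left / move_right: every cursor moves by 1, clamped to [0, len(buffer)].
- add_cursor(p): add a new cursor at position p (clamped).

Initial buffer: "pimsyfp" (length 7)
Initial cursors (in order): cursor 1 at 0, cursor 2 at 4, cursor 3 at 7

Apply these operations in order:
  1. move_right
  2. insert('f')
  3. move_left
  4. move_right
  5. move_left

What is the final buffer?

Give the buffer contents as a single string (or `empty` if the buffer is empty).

After op 1 (move_right): buffer="pimsyfp" (len 7), cursors c1@1 c2@5 c3@7, authorship .......
After op 2 (insert('f')): buffer="pfimsyffpf" (len 10), cursors c1@2 c2@7 c3@10, authorship .1....2..3
After op 3 (move_left): buffer="pfimsyffpf" (len 10), cursors c1@1 c2@6 c3@9, authorship .1....2..3
After op 4 (move_right): buffer="pfimsyffpf" (len 10), cursors c1@2 c2@7 c3@10, authorship .1....2..3
After op 5 (move_left): buffer="pfimsyffpf" (len 10), cursors c1@1 c2@6 c3@9, authorship .1....2..3

Answer: pfimsyffpf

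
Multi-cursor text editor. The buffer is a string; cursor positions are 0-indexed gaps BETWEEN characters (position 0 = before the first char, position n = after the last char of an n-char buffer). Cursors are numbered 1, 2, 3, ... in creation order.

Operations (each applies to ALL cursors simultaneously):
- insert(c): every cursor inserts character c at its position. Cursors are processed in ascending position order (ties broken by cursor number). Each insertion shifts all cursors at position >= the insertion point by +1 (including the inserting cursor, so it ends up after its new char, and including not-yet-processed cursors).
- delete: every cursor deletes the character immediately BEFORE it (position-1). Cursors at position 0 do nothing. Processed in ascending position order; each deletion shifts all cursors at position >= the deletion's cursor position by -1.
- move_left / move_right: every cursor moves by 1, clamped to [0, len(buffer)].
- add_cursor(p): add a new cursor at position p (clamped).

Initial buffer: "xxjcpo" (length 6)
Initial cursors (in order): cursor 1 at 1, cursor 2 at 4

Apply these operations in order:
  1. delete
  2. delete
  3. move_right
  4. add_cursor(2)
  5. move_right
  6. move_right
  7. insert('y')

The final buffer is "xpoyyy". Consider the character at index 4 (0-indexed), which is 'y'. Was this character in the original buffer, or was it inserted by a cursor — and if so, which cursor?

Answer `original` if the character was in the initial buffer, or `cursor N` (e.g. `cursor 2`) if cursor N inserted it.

Answer: cursor 2

Derivation:
After op 1 (delete): buffer="xjpo" (len 4), cursors c1@0 c2@2, authorship ....
After op 2 (delete): buffer="xpo" (len 3), cursors c1@0 c2@1, authorship ...
After op 3 (move_right): buffer="xpo" (len 3), cursors c1@1 c2@2, authorship ...
After op 4 (add_cursor(2)): buffer="xpo" (len 3), cursors c1@1 c2@2 c3@2, authorship ...
After op 5 (move_right): buffer="xpo" (len 3), cursors c1@2 c2@3 c3@3, authorship ...
After op 6 (move_right): buffer="xpo" (len 3), cursors c1@3 c2@3 c3@3, authorship ...
After op 7 (insert('y')): buffer="xpoyyy" (len 6), cursors c1@6 c2@6 c3@6, authorship ...123
Authorship (.=original, N=cursor N): . . . 1 2 3
Index 4: author = 2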